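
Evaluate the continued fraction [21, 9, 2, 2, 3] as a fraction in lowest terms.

3377/160

Using pₖ = aₖpₖ₋₁ + pₖ₋₂ and qₖ = aₖqₖ₋₁ + qₖ₋₂:
  k=0: a=21, p=21, q=1
  k=1: a=9, p=190, q=9
  k=2: a=2, p=401, q=19
  k=3: a=2, p=992, q=47
  k=4: a=3, p=3377, q=160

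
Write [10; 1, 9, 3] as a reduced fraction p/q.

338/31

Fold from the inside: start with 3/1.
  9 + 1/3 = 28/3
  1 + 3/28 = 31/28
  10 + 28/31 = 338/31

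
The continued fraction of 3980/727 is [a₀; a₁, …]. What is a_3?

3

3980 = 5·727 + 345   →  a_0 = 5
727 = 2·345 + 37   →  a_1 = 2
345 = 9·37 + 12   →  a_2 = 9
37 = 3·12 + 1   →  a_3 = 3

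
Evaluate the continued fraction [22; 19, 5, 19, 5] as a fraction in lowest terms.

205327/9311

Fold from the inside: start with 5/1.
  19 + 1/5 = 96/5
  5 + 5/96 = 485/96
  19 + 96/485 = 9311/485
  22 + 485/9311 = 205327/9311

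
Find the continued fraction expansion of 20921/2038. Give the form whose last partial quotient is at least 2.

20921 = 10*2038 + 541
2038 = 3*541 + 415
541 = 1*415 + 126
415 = 3*126 + 37
126 = 3*37 + 15
37 = 2*15 + 7
15 = 2*7 + 1
7 = 7*1 + 0  (stop)
So 20921/2038 = [10; 3, 1, 3, 3, 2, 2, 7].

[10; 3, 1, 3, 3, 2, 2, 7]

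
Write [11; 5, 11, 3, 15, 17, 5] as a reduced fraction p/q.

Using pₖ = aₖpₖ₋₁ + pₖ₋₂ and qₖ = aₖqₖ₋₁ + qₖ₋₂:
  k=0: a=11, p=11, q=1
  k=1: a=5, p=56, q=5
  k=2: a=11, p=627, q=56
  k=3: a=3, p=1937, q=173
  k=4: a=15, p=29682, q=2651
  k=5: a=17, p=506531, q=45240
  k=6: a=5, p=2562337, q=228851

2562337/228851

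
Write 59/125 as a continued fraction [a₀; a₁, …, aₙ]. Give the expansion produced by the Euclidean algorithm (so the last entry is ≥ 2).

[0; 2, 8, 2, 3]

59 = 0×125 + 59
125 = 2×59 + 7
59 = 8×7 + 3
7 = 2×3 + 1
3 = 3×1 + 0  (stop)
So 59/125 = [0; 2, 8, 2, 3].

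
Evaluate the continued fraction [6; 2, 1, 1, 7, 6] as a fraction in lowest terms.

Fold from the inside: start with 6/1.
  7 + 1/6 = 43/6
  1 + 6/43 = 49/43
  1 + 43/49 = 92/49
  2 + 49/92 = 233/92
  6 + 92/233 = 1490/233

1490/233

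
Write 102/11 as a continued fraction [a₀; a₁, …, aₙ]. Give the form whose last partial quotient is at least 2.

102 = 9·11 + 3
11 = 3·3 + 2
3 = 1·2 + 1
2 = 2·1 + 0  (stop)
So 102/11 = [9; 3, 1, 2].

[9; 3, 1, 2]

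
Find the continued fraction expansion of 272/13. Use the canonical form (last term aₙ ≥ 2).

272 = 20*13 + 12
13 = 1*12 + 1
12 = 12*1 + 0  (stop)
So 272/13 = [20; 1, 12].

[20; 1, 12]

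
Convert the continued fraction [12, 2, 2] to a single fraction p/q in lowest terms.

Fold from the inside: start with 2/1.
  2 + 1/2 = 5/2
  12 + 2/5 = 62/5

62/5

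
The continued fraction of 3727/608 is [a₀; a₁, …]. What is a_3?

3727 = 6·608 + 79   →  a_0 = 6
608 = 7·79 + 55   →  a_1 = 7
79 = 1·55 + 24   →  a_2 = 1
55 = 2·24 + 7   →  a_3 = 2

2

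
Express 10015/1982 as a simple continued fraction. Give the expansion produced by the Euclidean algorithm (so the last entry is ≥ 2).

[5; 18, 1, 7, 13]

10015 = 5×1982 + 105
1982 = 18×105 + 92
105 = 1×92 + 13
92 = 7×13 + 1
13 = 13×1 + 0  (stop)
So 10015/1982 = [5; 18, 1, 7, 13].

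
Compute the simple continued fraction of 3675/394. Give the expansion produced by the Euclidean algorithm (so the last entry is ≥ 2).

3675 = 9·394 + 129
394 = 3·129 + 7
129 = 18·7 + 3
7 = 2·3 + 1
3 = 3·1 + 0  (stop)
So 3675/394 = [9; 3, 18, 2, 3].

[9; 3, 18, 2, 3]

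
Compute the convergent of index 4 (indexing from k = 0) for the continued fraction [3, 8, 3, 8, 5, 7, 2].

3323/1065

Using pₖ = aₖpₖ₋₁ + pₖ₋₂, qₖ = aₖqₖ₋₁ + qₖ₋₂ (with p₋₁=1, p₋₂=0, q₋₁=0, q₋₂=1):
  k=0: a=3, p=3, q=1
  k=1: a=8, p=25, q=8
  k=2: a=3, p=78, q=25
  k=3: a=8, p=649, q=208
  k=4: a=5, p=3323, q=1065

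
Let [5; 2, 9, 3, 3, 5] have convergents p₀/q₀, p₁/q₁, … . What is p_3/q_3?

323/59

Using pₖ = aₖpₖ₋₁ + pₖ₋₂, qₖ = aₖqₖ₋₁ + qₖ₋₂ (with p₋₁=1, p₋₂=0, q₋₁=0, q₋₂=1):
  k=0: a=5, p=5, q=1
  k=1: a=2, p=11, q=2
  k=2: a=9, p=104, q=19
  k=3: a=3, p=323, q=59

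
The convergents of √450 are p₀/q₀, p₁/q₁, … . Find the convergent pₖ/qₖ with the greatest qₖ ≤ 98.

√450 = [21; 4, 1, 2, 4, 2, 1, 4, 42, …] (period length 8).
Convergents:
  p_0/q_0 = 21/1
  p_1/q_1 = 85/4
  p_2/q_2 = 106/5
  p_3/q_3 = 297/14
  p_4/q_4 = 1294/61
  p_5/q_5 = 2885/136
q_4 = 61 ≤ 98 < 136 = q_5, so the answer is 1294/61.

1294/61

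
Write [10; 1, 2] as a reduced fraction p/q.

32/3

Fold from the inside: start with 2/1.
  1 + 1/2 = 3/2
  10 + 2/3 = 32/3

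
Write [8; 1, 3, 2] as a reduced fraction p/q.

79/9

Using pₖ = aₖpₖ₋₁ + pₖ₋₂ and qₖ = aₖqₖ₋₁ + qₖ₋₂:
  k=0: a=8, p=8, q=1
  k=1: a=1, p=9, q=1
  k=2: a=3, p=35, q=4
  k=3: a=2, p=79, q=9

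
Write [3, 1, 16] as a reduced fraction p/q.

67/17

Fold from the inside: start with 16/1.
  1 + 1/16 = 17/16
  3 + 16/17 = 67/17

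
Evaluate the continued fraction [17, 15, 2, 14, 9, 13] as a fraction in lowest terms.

Using pₖ = aₖpₖ₋₁ + pₖ₋₂ and qₖ = aₖqₖ₋₁ + qₖ₋₂:
  k=0: a=17, p=17, q=1
  k=1: a=15, p=256, q=15
  k=2: a=2, p=529, q=31
  k=3: a=14, p=7662, q=449
  k=4: a=9, p=69487, q=4072
  k=5: a=13, p=910993, q=53385

910993/53385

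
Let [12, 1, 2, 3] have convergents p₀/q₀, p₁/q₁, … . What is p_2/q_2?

Using pₖ = aₖpₖ₋₁ + pₖ₋₂, qₖ = aₖqₖ₋₁ + qₖ₋₂ (with p₋₁=1, p₋₂=0, q₋₁=0, q₋₂=1):
  k=0: a=12, p=12, q=1
  k=1: a=1, p=13, q=1
  k=2: a=2, p=38, q=3

38/3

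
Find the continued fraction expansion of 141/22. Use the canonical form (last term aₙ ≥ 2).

141 = 6×22 + 9
22 = 2×9 + 4
9 = 2×4 + 1
4 = 4×1 + 0  (stop)
So 141/22 = [6; 2, 2, 4].

[6; 2, 2, 4]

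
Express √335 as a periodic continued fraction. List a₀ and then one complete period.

a₀ = ⌊√335⌋ = 18.

[18; 3, 3, 3, 36]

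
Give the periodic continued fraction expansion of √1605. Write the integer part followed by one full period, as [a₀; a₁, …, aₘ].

a₀ = ⌊√1605⌋ = 40.
With m₀=0, d₀=1 and mₖ₊₁ = dₖaₖ − mₖ, dₖ₊₁ = (n − mₖ₊₁²)/dₖ, aₖ₊₁ = ⌊(a₀+mₖ₊₁)/dₖ₊₁⌋:
  k=1: m=40, d=5, a=16
  k=2: m=40, d=1, a=80
d=1 and a=2a₀=80 at k=2, so the next step gives (m, d) = (40, 5) again — its k=1 value — and the period has length 2.

[40; 16, 80]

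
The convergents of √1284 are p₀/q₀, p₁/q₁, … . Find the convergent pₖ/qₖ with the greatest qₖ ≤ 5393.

92449/2580

√1284 = [35; 1, 4, 1, 70, …] (period length 4).
Convergents:
  p_0/q_0 = 35/1
  p_1/q_1 = 36/1
  p_2/q_2 = 179/5
  p_3/q_3 = 215/6
  p_4/q_4 = 15229/425
  p_5/q_5 = 15444/431
  p_6/q_6 = 77005/2149
  p_7/q_7 = 92449/2580
  p_8/q_8 = 6548435/182749
q_7 = 2580 ≤ 5393 < 182749 = q_8, so the answer is 92449/2580.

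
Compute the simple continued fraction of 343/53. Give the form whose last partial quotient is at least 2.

[6; 2, 8, 3]

343 = 6*53 + 25
53 = 2*25 + 3
25 = 8*3 + 1
3 = 3*1 + 0  (stop)
So 343/53 = [6; 2, 8, 3].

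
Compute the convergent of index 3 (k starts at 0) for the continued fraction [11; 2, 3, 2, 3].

Using pₖ = aₖpₖ₋₁ + pₖ₋₂, qₖ = aₖqₖ₋₁ + qₖ₋₂ (with p₋₁=1, p₋₂=0, q₋₁=0, q₋₂=1):
  k=0: a=11, p=11, q=1
  k=1: a=2, p=23, q=2
  k=2: a=3, p=80, q=7
  k=3: a=2, p=183, q=16

183/16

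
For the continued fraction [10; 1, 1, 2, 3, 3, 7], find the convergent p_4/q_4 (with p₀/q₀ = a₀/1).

Using pₖ = aₖpₖ₋₁ + pₖ₋₂, qₖ = aₖqₖ₋₁ + qₖ₋₂ (with p₋₁=1, p₋₂=0, q₋₁=0, q₋₂=1):
  k=0: a=10, p=10, q=1
  k=1: a=1, p=11, q=1
  k=2: a=1, p=21, q=2
  k=3: a=2, p=53, q=5
  k=4: a=3, p=180, q=17

180/17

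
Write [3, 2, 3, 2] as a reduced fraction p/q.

55/16

Using pₖ = aₖpₖ₋₁ + pₖ₋₂ and qₖ = aₖqₖ₋₁ + qₖ₋₂:
  k=0: a=3, p=3, q=1
  k=1: a=2, p=7, q=2
  k=2: a=3, p=24, q=7
  k=3: a=2, p=55, q=16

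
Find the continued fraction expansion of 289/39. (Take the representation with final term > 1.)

289 = 7*39 + 16
39 = 2*16 + 7
16 = 2*7 + 2
7 = 3*2 + 1
2 = 2*1 + 0  (stop)
So 289/39 = [7; 2, 2, 3, 2].

[7; 2, 2, 3, 2]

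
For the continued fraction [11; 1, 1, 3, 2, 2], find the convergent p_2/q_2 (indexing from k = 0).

23/2

Using pₖ = aₖpₖ₋₁ + pₖ₋₂, qₖ = aₖqₖ₋₁ + qₖ₋₂ (with p₋₁=1, p₋₂=0, q₋₁=0, q₋₂=1):
  k=0: a=11, p=11, q=1
  k=1: a=1, p=12, q=1
  k=2: a=1, p=23, q=2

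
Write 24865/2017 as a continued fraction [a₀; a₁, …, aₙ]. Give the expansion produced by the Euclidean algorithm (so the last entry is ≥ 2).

24865 = 12×2017 + 661
2017 = 3×661 + 34
661 = 19×34 + 15
34 = 2×15 + 4
15 = 3×4 + 3
4 = 1×3 + 1
3 = 3×1 + 0  (stop)
So 24865/2017 = [12; 3, 19, 2, 3, 1, 3].

[12; 3, 19, 2, 3, 1, 3]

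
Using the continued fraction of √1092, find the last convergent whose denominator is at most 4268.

√1092 = [33; 22, 66, …] (period length 2).
Convergents:
  p_0/q_0 = 33/1
  p_1/q_1 = 727/22
  p_2/q_2 = 48015/1453
  p_3/q_3 = 1057057/31988
q_2 = 1453 ≤ 4268 < 31988 = q_3, so the answer is 48015/1453.

48015/1453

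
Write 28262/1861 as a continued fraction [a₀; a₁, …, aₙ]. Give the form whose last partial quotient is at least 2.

[15; 5, 2, 1, 3, 15, 2]

28262 = 15·1861 + 347
1861 = 5·347 + 126
347 = 2·126 + 95
126 = 1·95 + 31
95 = 3·31 + 2
31 = 15·2 + 1
2 = 2·1 + 0  (stop)
So 28262/1861 = [15; 5, 2, 1, 3, 15, 2].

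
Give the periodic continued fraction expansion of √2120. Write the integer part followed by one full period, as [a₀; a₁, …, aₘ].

[46; 23, 92]

a₀ = ⌊√2120⌋ = 46.
With m₀=0, d₀=1 and mₖ₊₁ = dₖaₖ − mₖ, dₖ₊₁ = (n − mₖ₊₁²)/dₖ, aₖ₊₁ = ⌊(a₀+mₖ₊₁)/dₖ₊₁⌋:
  k=1: m=46, d=4, a=23
  k=2: m=46, d=1, a=92
d=1 and a=2a₀=92 at k=2, so the next step gives (m, d) = (46, 4) again — its k=1 value — and the period has length 2.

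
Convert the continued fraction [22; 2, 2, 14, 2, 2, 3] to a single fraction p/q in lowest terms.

28205/1259

Using pₖ = aₖpₖ₋₁ + pₖ₋₂ and qₖ = aₖqₖ₋₁ + qₖ₋₂:
  k=0: a=22, p=22, q=1
  k=1: a=2, p=45, q=2
  k=2: a=2, p=112, q=5
  k=3: a=14, p=1613, q=72
  k=4: a=2, p=3338, q=149
  k=5: a=2, p=8289, q=370
  k=6: a=3, p=28205, q=1259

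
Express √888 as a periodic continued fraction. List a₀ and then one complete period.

a₀ = ⌊√888⌋ = 29.

[29; 1, 3, 1, 58]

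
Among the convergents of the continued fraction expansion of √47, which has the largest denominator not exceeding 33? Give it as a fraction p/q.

√47 = [6; 1, 5, 1, 12, …] (period length 4).
Convergents:
  p_0/q_0 = 6/1
  p_1/q_1 = 7/1
  p_2/q_2 = 41/6
  p_3/q_3 = 48/7
  p_4/q_4 = 617/90
q_3 = 7 ≤ 33 < 90 = q_4, so the answer is 48/7.

48/7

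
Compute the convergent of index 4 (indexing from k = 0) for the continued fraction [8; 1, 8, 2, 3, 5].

587/66

Using pₖ = aₖpₖ₋₁ + pₖ₋₂, qₖ = aₖqₖ₋₁ + qₖ₋₂ (with p₋₁=1, p₋₂=0, q₋₁=0, q₋₂=1):
  k=0: a=8, p=8, q=1
  k=1: a=1, p=9, q=1
  k=2: a=8, p=80, q=9
  k=3: a=2, p=169, q=19
  k=4: a=3, p=587, q=66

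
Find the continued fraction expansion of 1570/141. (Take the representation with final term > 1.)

1570 = 11*141 + 19
141 = 7*19 + 8
19 = 2*8 + 3
8 = 2*3 + 2
3 = 1*2 + 1
2 = 2*1 + 0  (stop)
So 1570/141 = [11; 7, 2, 2, 1, 2].

[11; 7, 2, 2, 1, 2]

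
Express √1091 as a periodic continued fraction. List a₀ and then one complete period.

a₀ = ⌊√1091⌋ = 33.

[33; 33, 66]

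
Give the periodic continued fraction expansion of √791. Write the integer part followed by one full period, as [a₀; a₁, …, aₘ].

[28; 8, 56]

a₀ = ⌊√791⌋ = 28.
With m₀=0, d₀=1 and mₖ₊₁ = dₖaₖ − mₖ, dₖ₊₁ = (n − mₖ₊₁²)/dₖ, aₖ₊₁ = ⌊(a₀+mₖ₊₁)/dₖ₊₁⌋:
  k=1: m=28, d=7, a=8
  k=2: m=28, d=1, a=56
d=1 and a=2a₀=56 at k=2, so the next step gives (m, d) = (28, 7) again — its k=1 value — and the period has length 2.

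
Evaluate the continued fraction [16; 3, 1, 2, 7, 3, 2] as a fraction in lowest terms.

Using pₖ = aₖpₖ₋₁ + pₖ₋₂ and qₖ = aₖqₖ₋₁ + qₖ₋₂:
  k=0: a=16, p=16, q=1
  k=1: a=3, p=49, q=3
  k=2: a=1, p=65, q=4
  k=3: a=2, p=179, q=11
  k=4: a=7, p=1318, q=81
  k=5: a=3, p=4133, q=254
  k=6: a=2, p=9584, q=589

9584/589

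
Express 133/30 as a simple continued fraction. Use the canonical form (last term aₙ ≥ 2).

[4; 2, 3, 4]

133 = 4×30 + 13
30 = 2×13 + 4
13 = 3×4 + 1
4 = 4×1 + 0  (stop)
So 133/30 = [4; 2, 3, 4].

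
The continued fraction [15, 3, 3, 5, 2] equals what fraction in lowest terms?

Fold from the inside: start with 2/1.
  5 + 1/2 = 11/2
  3 + 2/11 = 35/11
  3 + 11/35 = 116/35
  15 + 35/116 = 1775/116

1775/116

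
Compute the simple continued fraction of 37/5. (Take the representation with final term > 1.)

37 = 7×5 + 2
5 = 2×2 + 1
2 = 2×1 + 0  (stop)
So 37/5 = [7; 2, 2].

[7; 2, 2]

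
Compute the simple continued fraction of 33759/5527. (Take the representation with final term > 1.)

33759 = 6×5527 + 597
5527 = 9×597 + 154
597 = 3×154 + 135
154 = 1×135 + 19
135 = 7×19 + 2
19 = 9×2 + 1
2 = 2×1 + 0  (stop)
So 33759/5527 = [6; 9, 3, 1, 7, 9, 2].

[6; 9, 3, 1, 7, 9, 2]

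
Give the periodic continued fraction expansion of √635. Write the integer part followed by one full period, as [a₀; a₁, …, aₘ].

[25; 5, 50]

a₀ = ⌊√635⌋ = 25.
With m₀=0, d₀=1 and mₖ₊₁ = dₖaₖ − mₖ, dₖ₊₁ = (n − mₖ₊₁²)/dₖ, aₖ₊₁ = ⌊(a₀+mₖ₊₁)/dₖ₊₁⌋:
  k=1: m=25, d=10, a=5
  k=2: m=25, d=1, a=50
d=1 and a=2a₀=50 at k=2, so the next step gives (m, d) = (25, 10) again — its k=1 value — and the period has length 2.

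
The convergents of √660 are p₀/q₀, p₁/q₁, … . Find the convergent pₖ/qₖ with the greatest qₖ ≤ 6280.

55774/2171

√660 = [25; 1, 2, 4, 2, 1, 50, …] (period length 6).
Convergents:
  p_0/q_0 = 25/1
  p_1/q_1 = 26/1
  p_2/q_2 = 77/3
  p_3/q_3 = 334/13
  p_4/q_4 = 745/29
  p_5/q_5 = 1079/42
  p_6/q_6 = 54695/2129
  p_7/q_7 = 55774/2171
  p_8/q_8 = 166243/6471
q_7 = 2171 ≤ 6280 < 6471 = q_8, so the answer is 55774/2171.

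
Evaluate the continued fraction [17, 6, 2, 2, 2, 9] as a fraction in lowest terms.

12438/725

Fold from the inside: start with 9/1.
  2 + 1/9 = 19/9
  2 + 9/19 = 47/19
  2 + 19/47 = 113/47
  6 + 47/113 = 725/113
  17 + 113/725 = 12438/725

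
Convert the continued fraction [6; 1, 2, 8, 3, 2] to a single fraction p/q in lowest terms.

Using pₖ = aₖpₖ₋₁ + pₖ₋₂ and qₖ = aₖqₖ₋₁ + qₖ₋₂:
  k=0: a=6, p=6, q=1
  k=1: a=1, p=7, q=1
  k=2: a=2, p=20, q=3
  k=3: a=8, p=167, q=25
  k=4: a=3, p=521, q=78
  k=5: a=2, p=1209, q=181

1209/181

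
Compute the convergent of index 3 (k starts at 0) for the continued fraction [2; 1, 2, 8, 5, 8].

67/25

Using pₖ = aₖpₖ₋₁ + pₖ₋₂, qₖ = aₖqₖ₋₁ + qₖ₋₂ (with p₋₁=1, p₋₂=0, q₋₁=0, q₋₂=1):
  k=0: a=2, p=2, q=1
  k=1: a=1, p=3, q=1
  k=2: a=2, p=8, q=3
  k=3: a=8, p=67, q=25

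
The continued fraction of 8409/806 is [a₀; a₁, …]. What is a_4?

3

8409 = 10·806 + 349   →  a_0 = 10
806 = 2·349 + 108   →  a_1 = 2
349 = 3·108 + 25   →  a_2 = 3
108 = 4·25 + 8   →  a_3 = 4
25 = 3·8 + 1   →  a_4 = 3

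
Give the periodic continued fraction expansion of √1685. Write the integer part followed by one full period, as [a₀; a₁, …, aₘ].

a₀ = ⌊√1685⌋ = 41.

[41; 20, 1, 1, 20, 82]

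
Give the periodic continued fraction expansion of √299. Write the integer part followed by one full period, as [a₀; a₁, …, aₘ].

a₀ = ⌊√299⌋ = 17.

[17; 3, 2, 3, 34]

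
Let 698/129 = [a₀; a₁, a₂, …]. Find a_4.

698 = 5·129 + 53   →  a_0 = 5
129 = 2·53 + 23   →  a_1 = 2
53 = 2·23 + 7   →  a_2 = 2
23 = 3·7 + 2   →  a_3 = 3
7 = 3·2 + 1   →  a_4 = 3

3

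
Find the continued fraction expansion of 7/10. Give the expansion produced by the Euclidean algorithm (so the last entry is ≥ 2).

[0; 1, 2, 3]

7 = 0×10 + 7
10 = 1×7 + 3
7 = 2×3 + 1
3 = 3×1 + 0  (stop)
So 7/10 = [0; 1, 2, 3].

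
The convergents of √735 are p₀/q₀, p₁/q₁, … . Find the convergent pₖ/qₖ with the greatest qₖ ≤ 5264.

√735 = [27; 9, 54, …] (period length 2).
Convergents:
  p_0/q_0 = 27/1
  p_1/q_1 = 244/9
  p_2/q_2 = 13203/487
  p_3/q_3 = 119071/4392
  p_4/q_4 = 6443037/237655
q_3 = 4392 ≤ 5264 < 237655 = q_4, so the answer is 119071/4392.

119071/4392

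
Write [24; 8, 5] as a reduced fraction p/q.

989/41

Using pₖ = aₖpₖ₋₁ + pₖ₋₂ and qₖ = aₖqₖ₋₁ + qₖ₋₂:
  k=0: a=24, p=24, q=1
  k=1: a=8, p=193, q=8
  k=2: a=5, p=989, q=41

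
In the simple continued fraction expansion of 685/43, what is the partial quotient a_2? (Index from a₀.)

13

685 = 15·43 + 40   →  a_0 = 15
43 = 1·40 + 3   →  a_1 = 1
40 = 13·3 + 1   →  a_2 = 13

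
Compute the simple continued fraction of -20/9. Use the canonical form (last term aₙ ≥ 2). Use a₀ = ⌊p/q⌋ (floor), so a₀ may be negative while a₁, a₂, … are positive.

-20 = -3×9 + 7
9 = 1×7 + 2
7 = 3×2 + 1
2 = 2×1 + 0  (stop)
So -20/9 = [-3; 1, 3, 2].

[-3; 1, 3, 2]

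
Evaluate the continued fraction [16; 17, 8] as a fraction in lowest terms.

2200/137

Fold from the inside: start with 8/1.
  17 + 1/8 = 137/8
  16 + 8/137 = 2200/137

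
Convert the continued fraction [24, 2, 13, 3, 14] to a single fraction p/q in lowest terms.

Fold from the inside: start with 14/1.
  3 + 1/14 = 43/14
  13 + 14/43 = 573/43
  2 + 43/573 = 1189/573
  24 + 573/1189 = 29109/1189

29109/1189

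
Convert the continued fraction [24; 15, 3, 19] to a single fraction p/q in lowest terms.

Using pₖ = aₖpₖ₋₁ + pₖ₋₂ and qₖ = aₖqₖ₋₁ + qₖ₋₂:
  k=0: a=24, p=24, q=1
  k=1: a=15, p=361, q=15
  k=2: a=3, p=1107, q=46
  k=3: a=19, p=21394, q=889

21394/889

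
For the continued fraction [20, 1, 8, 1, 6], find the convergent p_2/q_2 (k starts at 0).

Using pₖ = aₖpₖ₋₁ + pₖ₋₂, qₖ = aₖqₖ₋₁ + qₖ₋₂ (with p₋₁=1, p₋₂=0, q₋₁=0, q₋₂=1):
  k=0: a=20, p=20, q=1
  k=1: a=1, p=21, q=1
  k=2: a=8, p=188, q=9

188/9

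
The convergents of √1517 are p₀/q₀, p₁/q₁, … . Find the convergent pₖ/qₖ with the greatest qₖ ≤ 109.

√1517 = [38; 1, 18, 2, 18, 1, 76, …] (period length 6).
Convergents:
  p_0/q_0 = 38/1
  p_1/q_1 = 39/1
  p_2/q_2 = 740/19
  p_3/q_3 = 1519/39
  p_4/q_4 = 28082/721
q_3 = 39 ≤ 109 < 721 = q_4, so the answer is 1519/39.

1519/39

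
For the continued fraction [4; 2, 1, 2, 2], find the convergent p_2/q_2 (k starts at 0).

13/3

Using pₖ = aₖpₖ₋₁ + pₖ₋₂, qₖ = aₖqₖ₋₁ + qₖ₋₂ (with p₋₁=1, p₋₂=0, q₋₁=0, q₋₂=1):
  k=0: a=4, p=4, q=1
  k=1: a=2, p=9, q=2
  k=2: a=1, p=13, q=3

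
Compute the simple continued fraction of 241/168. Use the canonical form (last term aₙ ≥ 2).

[1; 2, 3, 3, 7]

241 = 1*168 + 73
168 = 2*73 + 22
73 = 3*22 + 7
22 = 3*7 + 1
7 = 7*1 + 0  (stop)
So 241/168 = [1; 2, 3, 3, 7].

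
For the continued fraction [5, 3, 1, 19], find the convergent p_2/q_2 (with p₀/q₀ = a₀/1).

Using pₖ = aₖpₖ₋₁ + pₖ₋₂, qₖ = aₖqₖ₋₁ + qₖ₋₂ (with p₋₁=1, p₋₂=0, q₋₁=0, q₋₂=1):
  k=0: a=5, p=5, q=1
  k=1: a=3, p=16, q=3
  k=2: a=1, p=21, q=4

21/4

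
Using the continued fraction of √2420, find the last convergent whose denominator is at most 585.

28729/584

√2420 = [49; 5, 5, 1, 18, 1, 5, 5, 98, …] (period length 8).
Convergents:
  p_0/q_0 = 49/1
  p_1/q_1 = 246/5
  p_2/q_2 = 1279/26
  p_3/q_3 = 1525/31
  p_4/q_4 = 28729/584
  p_5/q_5 = 30254/615
q_4 = 584 ≤ 585 < 615 = q_5, so the answer is 28729/584.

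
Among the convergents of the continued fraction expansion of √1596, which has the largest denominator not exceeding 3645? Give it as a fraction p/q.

√1596 = [39; 1, 18, 1, 78, …] (period length 4).
Convergents:
  p_0/q_0 = 39/1
  p_1/q_1 = 40/1
  p_2/q_2 = 759/19
  p_3/q_3 = 799/20
  p_4/q_4 = 63081/1579
  p_5/q_5 = 63880/1599
  p_6/q_6 = 1212921/30361
q_5 = 1599 ≤ 3645 < 30361 = q_6, so the answer is 63880/1599.

63880/1599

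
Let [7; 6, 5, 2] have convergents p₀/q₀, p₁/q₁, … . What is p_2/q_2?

222/31

Using pₖ = aₖpₖ₋₁ + pₖ₋₂, qₖ = aₖqₖ₋₁ + qₖ₋₂ (with p₋₁=1, p₋₂=0, q₋₁=0, q₋₂=1):
  k=0: a=7, p=7, q=1
  k=1: a=6, p=43, q=6
  k=2: a=5, p=222, q=31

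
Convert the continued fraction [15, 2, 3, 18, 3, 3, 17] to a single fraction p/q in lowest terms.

Using pₖ = aₖpₖ₋₁ + pₖ₋₂ and qₖ = aₖqₖ₋₁ + qₖ₋₂:
  k=0: a=15, p=15, q=1
  k=1: a=2, p=31, q=2
  k=2: a=3, p=108, q=7
  k=3: a=18, p=1975, q=128
  k=4: a=3, p=6033, q=391
  k=5: a=3, p=20074, q=1301
  k=6: a=17, p=347291, q=22508

347291/22508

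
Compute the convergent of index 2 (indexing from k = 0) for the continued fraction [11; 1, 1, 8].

Using pₖ = aₖpₖ₋₁ + pₖ₋₂, qₖ = aₖqₖ₋₁ + qₖ₋₂ (with p₋₁=1, p₋₂=0, q₋₁=0, q₋₂=1):
  k=0: a=11, p=11, q=1
  k=1: a=1, p=12, q=1
  k=2: a=1, p=23, q=2

23/2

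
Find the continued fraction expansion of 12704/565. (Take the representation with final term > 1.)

12704 = 22×565 + 274
565 = 2×274 + 17
274 = 16×17 + 2
17 = 8×2 + 1
2 = 2×1 + 0  (stop)
So 12704/565 = [22; 2, 16, 8, 2].

[22; 2, 16, 8, 2]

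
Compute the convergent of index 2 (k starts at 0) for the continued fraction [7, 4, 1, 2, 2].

Using pₖ = aₖpₖ₋₁ + pₖ₋₂, qₖ = aₖqₖ₋₁ + qₖ₋₂ (with p₋₁=1, p₋₂=0, q₋₁=0, q₋₂=1):
  k=0: a=7, p=7, q=1
  k=1: a=4, p=29, q=4
  k=2: a=1, p=36, q=5

36/5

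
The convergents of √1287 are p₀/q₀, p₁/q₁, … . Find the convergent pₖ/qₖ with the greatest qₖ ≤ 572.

√1287 = [35; 1, 6, 1, 70, …] (period length 4).
Convergents:
  p_0/q_0 = 35/1
  p_1/q_1 = 36/1
  p_2/q_2 = 251/7
  p_3/q_3 = 287/8
  p_4/q_4 = 20341/567
  p_5/q_5 = 20628/575
q_4 = 567 ≤ 572 < 575 = q_5, so the answer is 20341/567.

20341/567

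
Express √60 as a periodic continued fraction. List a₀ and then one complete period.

a₀ = ⌊√60⌋ = 7.
With m₀=0, d₀=1 and mₖ₊₁ = dₖaₖ − mₖ, dₖ₊₁ = (n − mₖ₊₁²)/dₖ, aₖ₊₁ = ⌊(a₀+mₖ₊₁)/dₖ₊₁⌋:
  k=1: m=7, d=11, a=1
  k=2: m=4, d=4, a=2
  k=3: m=4, d=11, a=1
  k=4: m=7, d=1, a=14
d=1 and a=2a₀=14 at k=4, so the next step gives (m, d) = (7, 11) again — its k=1 value — and the period has length 4.

[7; 1, 2, 1, 14]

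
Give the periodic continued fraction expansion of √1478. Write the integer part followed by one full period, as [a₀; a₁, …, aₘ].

a₀ = ⌊√1478⌋ = 38.
With m₀=0, d₀=1 and mₖ₊₁ = dₖaₖ − mₖ, dₖ₊₁ = (n − mₖ₊₁²)/dₖ, aₖ₊₁ = ⌊(a₀+mₖ₊₁)/dₖ₊₁⌋:
  k=1: m=38, d=34, a=2
  k=2: m=30, d=17, a=4
  k=3: m=38, d=2, a=38
  k=4: m=38, d=17, a=4
  k=5: m=30, d=34, a=2
  k=6: m=38, d=1, a=76
d=1 and a=2a₀=76 at k=6, so the next step gives (m, d) = (38, 34) again — its k=1 value — and the period has length 6.

[38; 2, 4, 38, 4, 2, 76]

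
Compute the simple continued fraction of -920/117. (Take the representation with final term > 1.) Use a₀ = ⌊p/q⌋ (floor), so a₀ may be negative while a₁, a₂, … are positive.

[-8; 7, 3, 5]

-920 = -8*117 + 16
117 = 7*16 + 5
16 = 3*5 + 1
5 = 5*1 + 0  (stop)
So -920/117 = [-8; 7, 3, 5].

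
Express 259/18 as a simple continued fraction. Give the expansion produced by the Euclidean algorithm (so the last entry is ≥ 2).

259 = 14*18 + 7
18 = 2*7 + 4
7 = 1*4 + 3
4 = 1*3 + 1
3 = 3*1 + 0  (stop)
So 259/18 = [14; 2, 1, 1, 3].

[14; 2, 1, 1, 3]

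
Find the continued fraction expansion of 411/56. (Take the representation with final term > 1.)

411 = 7·56 + 19
56 = 2·19 + 18
19 = 1·18 + 1
18 = 18·1 + 0  (stop)
So 411/56 = [7; 2, 1, 18].

[7; 2, 1, 18]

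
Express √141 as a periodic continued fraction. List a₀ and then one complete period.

a₀ = ⌊√141⌋ = 11.
With m₀=0, d₀=1 and mₖ₊₁ = dₖaₖ − mₖ, dₖ₊₁ = (n − mₖ₊₁²)/dₖ, aₖ₊₁ = ⌊(a₀+mₖ₊₁)/dₖ₊₁⌋:
  k=1: m=11, d=20, a=1
  k=2: m=9, d=3, a=6
  k=3: m=9, d=20, a=1
  k=4: m=11, d=1, a=22
d=1 and a=2a₀=22 at k=4, so the next step gives (m, d) = (11, 20) again — its k=1 value — and the period has length 4.

[11; 1, 6, 1, 22]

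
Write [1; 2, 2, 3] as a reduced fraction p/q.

24/17

Fold from the inside: start with 3/1.
  2 + 1/3 = 7/3
  2 + 3/7 = 17/7
  1 + 7/17 = 24/17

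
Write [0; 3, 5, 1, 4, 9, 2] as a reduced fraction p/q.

563/1786

Fold from the inside: start with 2/1.
  9 + 1/2 = 19/2
  4 + 2/19 = 78/19
  1 + 19/78 = 97/78
  5 + 78/97 = 563/97
  3 + 97/563 = 1786/563
  0 + 563/1786 = 563/1786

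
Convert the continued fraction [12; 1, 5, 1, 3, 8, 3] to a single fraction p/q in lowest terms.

Fold from the inside: start with 3/1.
  8 + 1/3 = 25/3
  3 + 3/25 = 78/25
  1 + 25/78 = 103/78
  5 + 78/103 = 593/103
  1 + 103/593 = 696/593
  12 + 593/696 = 8945/696

8945/696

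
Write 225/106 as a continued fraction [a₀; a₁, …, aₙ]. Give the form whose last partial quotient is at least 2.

225 = 2×106 + 13
106 = 8×13 + 2
13 = 6×2 + 1
2 = 2×1 + 0  (stop)
So 225/106 = [2; 8, 6, 2].

[2; 8, 6, 2]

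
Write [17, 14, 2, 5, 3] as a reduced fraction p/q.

Fold from the inside: start with 3/1.
  5 + 1/3 = 16/3
  2 + 3/16 = 35/16
  14 + 16/35 = 506/35
  17 + 35/506 = 8637/506

8637/506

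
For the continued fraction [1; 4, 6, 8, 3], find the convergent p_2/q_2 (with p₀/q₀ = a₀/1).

31/25

Using pₖ = aₖpₖ₋₁ + pₖ₋₂, qₖ = aₖqₖ₋₁ + qₖ₋₂ (with p₋₁=1, p₋₂=0, q₋₁=0, q₋₂=1):
  k=0: a=1, p=1, q=1
  k=1: a=4, p=5, q=4
  k=2: a=6, p=31, q=25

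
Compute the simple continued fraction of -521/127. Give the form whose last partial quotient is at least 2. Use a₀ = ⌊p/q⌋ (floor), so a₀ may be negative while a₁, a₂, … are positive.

[-5; 1, 8, 1, 3, 3]

-521 = -5·127 + 114
127 = 1·114 + 13
114 = 8·13 + 10
13 = 1·10 + 3
10 = 3·3 + 1
3 = 3·1 + 0  (stop)
So -521/127 = [-5; 1, 8, 1, 3, 3].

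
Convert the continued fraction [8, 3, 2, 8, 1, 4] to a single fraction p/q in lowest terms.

Fold from the inside: start with 4/1.
  1 + 1/4 = 5/4
  8 + 4/5 = 44/5
  2 + 5/44 = 93/44
  3 + 44/93 = 323/93
  8 + 93/323 = 2677/323

2677/323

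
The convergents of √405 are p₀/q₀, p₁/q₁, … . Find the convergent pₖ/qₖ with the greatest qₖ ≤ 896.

√405 = [20; 8, 40, …] (period length 2).
Convergents:
  p_0/q_0 = 20/1
  p_1/q_1 = 161/8
  p_2/q_2 = 6460/321
  p_3/q_3 = 51841/2576
q_2 = 321 ≤ 896 < 2576 = q_3, so the answer is 6460/321.

6460/321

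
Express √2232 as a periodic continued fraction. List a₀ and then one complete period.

[47; 4, 10, 4, 94]

a₀ = ⌊√2232⌋ = 47.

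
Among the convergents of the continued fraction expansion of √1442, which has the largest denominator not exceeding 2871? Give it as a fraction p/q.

108187/2849

√1442 = [37; 1, 36, 1, 74, …] (period length 4).
Convergents:
  p_0/q_0 = 37/1
  p_1/q_1 = 38/1
  p_2/q_2 = 1405/37
  p_3/q_3 = 1443/38
  p_4/q_4 = 108187/2849
  p_5/q_5 = 109630/2887
q_4 = 2849 ≤ 2871 < 2887 = q_5, so the answer is 108187/2849.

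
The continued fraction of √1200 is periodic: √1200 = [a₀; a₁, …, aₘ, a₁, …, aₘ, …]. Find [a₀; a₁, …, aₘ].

[34; 1, 1, 1, 3, 1, 1, 1, 68]

a₀ = ⌊√1200⌋ = 34.
With m₀=0, d₀=1 and mₖ₊₁ = dₖaₖ − mₖ, dₖ₊₁ = (n − mₖ₊₁²)/dₖ, aₖ₊₁ = ⌊(a₀+mₖ₊₁)/dₖ₊₁⌋:
  k=1: m=34, d=44, a=1
  k=2: m=10, d=25, a=1
  k=3: m=15, d=39, a=1
  k=4: m=24, d=16, a=3
  k=5: m=24, d=39, a=1
  k=6: m=15, d=25, a=1
  k=7: m=10, d=44, a=1
  k=8: m=34, d=1, a=68
d=1 and a=2a₀=68 at k=8, so the next step gives (m, d) = (34, 44) again — its k=1 value — and the period has length 8.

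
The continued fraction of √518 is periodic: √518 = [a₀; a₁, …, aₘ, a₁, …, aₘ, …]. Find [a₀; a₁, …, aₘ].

[22; 1, 3, 6, 3, 1, 44]

a₀ = ⌊√518⌋ = 22.
With m₀=0, d₀=1 and mₖ₊₁ = dₖaₖ − mₖ, dₖ₊₁ = (n − mₖ₊₁²)/dₖ, aₖ₊₁ = ⌊(a₀+mₖ₊₁)/dₖ₊₁⌋:
  k=1: m=22, d=34, a=1
  k=2: m=12, d=11, a=3
  k=3: m=21, d=7, a=6
  k=4: m=21, d=11, a=3
  k=5: m=12, d=34, a=1
  k=6: m=22, d=1, a=44
d=1 and a=2a₀=44 at k=6, so the next step gives (m, d) = (22, 34) again — its k=1 value — and the period has length 6.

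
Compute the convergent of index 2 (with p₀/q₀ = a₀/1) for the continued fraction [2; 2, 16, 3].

Using pₖ = aₖpₖ₋₁ + pₖ₋₂, qₖ = aₖqₖ₋₁ + qₖ₋₂ (with p₋₁=1, p₋₂=0, q₋₁=0, q₋₂=1):
  k=0: a=2, p=2, q=1
  k=1: a=2, p=5, q=2
  k=2: a=16, p=82, q=33

82/33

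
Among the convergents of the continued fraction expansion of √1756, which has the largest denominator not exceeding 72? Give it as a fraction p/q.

√1756 = [41; 1, 9, 2, 20, 2, 9, 1, 82, …] (period length 8).
Convergents:
  p_0/q_0 = 41/1
  p_1/q_1 = 42/1
  p_2/q_2 = 419/10
  p_3/q_3 = 880/21
  p_4/q_4 = 18019/430
q_3 = 21 ≤ 72 < 430 = q_4, so the answer is 880/21.

880/21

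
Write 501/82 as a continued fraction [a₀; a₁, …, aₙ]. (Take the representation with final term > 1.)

[6; 9, 9]

501 = 6×82 + 9
82 = 9×9 + 1
9 = 9×1 + 0  (stop)
So 501/82 = [6; 9, 9].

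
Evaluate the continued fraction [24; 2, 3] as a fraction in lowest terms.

171/7

Fold from the inside: start with 3/1.
  2 + 1/3 = 7/3
  24 + 3/7 = 171/7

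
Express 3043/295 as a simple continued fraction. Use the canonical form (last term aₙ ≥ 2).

[10; 3, 5, 1, 4, 3]

3043 = 10×295 + 93
295 = 3×93 + 16
93 = 5×16 + 13
16 = 1×13 + 3
13 = 4×3 + 1
3 = 3×1 + 0  (stop)
So 3043/295 = [10; 3, 5, 1, 4, 3].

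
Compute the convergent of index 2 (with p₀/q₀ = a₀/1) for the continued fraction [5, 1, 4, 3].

Using pₖ = aₖpₖ₋₁ + pₖ₋₂, qₖ = aₖqₖ₋₁ + qₖ₋₂ (with p₋₁=1, p₋₂=0, q₋₁=0, q₋₂=1):
  k=0: a=5, p=5, q=1
  k=1: a=1, p=6, q=1
  k=2: a=4, p=29, q=5

29/5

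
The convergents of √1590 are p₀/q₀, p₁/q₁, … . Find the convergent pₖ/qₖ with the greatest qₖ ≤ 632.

25161/631

√1590 = [39; 1, 6, 1, 78, …] (period length 4).
Convergents:
  p_0/q_0 = 39/1
  p_1/q_1 = 40/1
  p_2/q_2 = 279/7
  p_3/q_3 = 319/8
  p_4/q_4 = 25161/631
  p_5/q_5 = 25480/639
q_4 = 631 ≤ 632 < 639 = q_5, so the answer is 25161/631.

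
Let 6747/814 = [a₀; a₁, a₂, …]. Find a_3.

6

6747 = 8·814 + 235   →  a_0 = 8
814 = 3·235 + 109   →  a_1 = 3
235 = 2·109 + 17   →  a_2 = 2
109 = 6·17 + 7   →  a_3 = 6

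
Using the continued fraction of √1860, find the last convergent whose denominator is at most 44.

1682/39

√1860 = [43; 7, 1, 4, 1, 7, 86, …] (period length 6).
Convergents:
  p_0/q_0 = 43/1
  p_1/q_1 = 302/7
  p_2/q_2 = 345/8
  p_3/q_3 = 1682/39
  p_4/q_4 = 2027/47
q_3 = 39 ≤ 44 < 47 = q_4, so the answer is 1682/39.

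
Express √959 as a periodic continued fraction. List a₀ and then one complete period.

a₀ = ⌊√959⌋ = 30.
With m₀=0, d₀=1 and mₖ₊₁ = dₖaₖ − mₖ, dₖ₊₁ = (n − mₖ₊₁²)/dₖ, aₖ₊₁ = ⌊(a₀+mₖ₊₁)/dₖ₊₁⌋:
  k=1: m=30, d=59, a=1
  k=2: m=29, d=2, a=29
  k=3: m=29, d=59, a=1
  k=4: m=30, d=1, a=60
d=1 and a=2a₀=60 at k=4, so the next step gives (m, d) = (30, 59) again — its k=1 value — and the period has length 4.

[30; 1, 29, 1, 60]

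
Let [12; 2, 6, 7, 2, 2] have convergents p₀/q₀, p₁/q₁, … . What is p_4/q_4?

2480/199

Using pₖ = aₖpₖ₋₁ + pₖ₋₂, qₖ = aₖqₖ₋₁ + qₖ₋₂ (with p₋₁=1, p₋₂=0, q₋₁=0, q₋₂=1):
  k=0: a=12, p=12, q=1
  k=1: a=2, p=25, q=2
  k=2: a=6, p=162, q=13
  k=3: a=7, p=1159, q=93
  k=4: a=2, p=2480, q=199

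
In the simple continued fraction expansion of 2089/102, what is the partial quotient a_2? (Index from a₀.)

12

2089 = 20·102 + 49   →  a_0 = 20
102 = 2·49 + 4   →  a_1 = 2
49 = 12·4 + 1   →  a_2 = 12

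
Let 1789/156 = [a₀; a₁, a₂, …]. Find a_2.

1789 = 11·156 + 73   →  a_0 = 11
156 = 2·73 + 10   →  a_1 = 2
73 = 7·10 + 3   →  a_2 = 7

7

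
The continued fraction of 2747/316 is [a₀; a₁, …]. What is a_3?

3

2747 = 8·316 + 219   →  a_0 = 8
316 = 1·219 + 97   →  a_1 = 1
219 = 2·97 + 25   →  a_2 = 2
97 = 3·25 + 22   →  a_3 = 3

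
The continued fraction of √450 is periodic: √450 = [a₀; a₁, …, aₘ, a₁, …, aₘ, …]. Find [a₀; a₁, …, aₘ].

a₀ = ⌊√450⌋ = 21.
With m₀=0, d₀=1 and mₖ₊₁ = dₖaₖ − mₖ, dₖ₊₁ = (n − mₖ₊₁²)/dₖ, aₖ₊₁ = ⌊(a₀+mₖ₊₁)/dₖ₊₁⌋:
  k=1: m=21, d=9, a=4
  k=2: m=15, d=25, a=1
  k=3: m=10, d=14, a=2
  k=4: m=18, d=9, a=4
  k=5: m=18, d=14, a=2
  k=6: m=10, d=25, a=1
  k=7: m=15, d=9, a=4
  k=8: m=21, d=1, a=42
d=1 and a=2a₀=42 at k=8, so the next step gives (m, d) = (21, 9) again — its k=1 value — and the period has length 8.

[21; 4, 1, 2, 4, 2, 1, 4, 42]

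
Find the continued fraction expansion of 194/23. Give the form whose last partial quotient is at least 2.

[8; 2, 3, 3]

194 = 8·23 + 10
23 = 2·10 + 3
10 = 3·3 + 1
3 = 3·1 + 0  (stop)
So 194/23 = [8; 2, 3, 3].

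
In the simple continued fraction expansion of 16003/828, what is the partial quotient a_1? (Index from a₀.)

16003 = 19·828 + 271   →  a_0 = 19
828 = 3·271 + 15   →  a_1 = 3

3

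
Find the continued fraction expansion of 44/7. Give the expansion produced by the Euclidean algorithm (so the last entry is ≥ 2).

44 = 6*7 + 2
7 = 3*2 + 1
2 = 2*1 + 0  (stop)
So 44/7 = [6; 3, 2].

[6; 3, 2]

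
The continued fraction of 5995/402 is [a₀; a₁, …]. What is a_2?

10

5995 = 14·402 + 367   →  a_0 = 14
402 = 1·367 + 35   →  a_1 = 1
367 = 10·35 + 17   →  a_2 = 10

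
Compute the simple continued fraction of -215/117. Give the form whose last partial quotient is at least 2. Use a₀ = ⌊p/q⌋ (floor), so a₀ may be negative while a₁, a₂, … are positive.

[-2; 6, 6, 3]

-215 = -2×117 + 19
117 = 6×19 + 3
19 = 6×3 + 1
3 = 3×1 + 0  (stop)
So -215/117 = [-2; 6, 6, 3].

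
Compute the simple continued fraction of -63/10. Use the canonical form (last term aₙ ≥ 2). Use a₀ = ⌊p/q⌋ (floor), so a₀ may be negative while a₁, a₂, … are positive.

[-7; 1, 2, 3]

-63 = -7×10 + 7
10 = 1×7 + 3
7 = 2×3 + 1
3 = 3×1 + 0  (stop)
So -63/10 = [-7; 1, 2, 3].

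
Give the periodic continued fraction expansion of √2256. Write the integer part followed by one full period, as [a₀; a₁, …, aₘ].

[47; 2, 94]

a₀ = ⌊√2256⌋ = 47.
With m₀=0, d₀=1 and mₖ₊₁ = dₖaₖ − mₖ, dₖ₊₁ = (n − mₖ₊₁²)/dₖ, aₖ₊₁ = ⌊(a₀+mₖ₊₁)/dₖ₊₁⌋:
  k=1: m=47, d=47, a=2
  k=2: m=47, d=1, a=94
d=1 and a=2a₀=94 at k=2, so the next step gives (m, d) = (47, 47) again — its k=1 value — and the period has length 2.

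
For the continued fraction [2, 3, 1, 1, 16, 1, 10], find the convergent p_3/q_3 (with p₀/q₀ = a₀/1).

Using pₖ = aₖpₖ₋₁ + pₖ₋₂, qₖ = aₖqₖ₋₁ + qₖ₋₂ (with p₋₁=1, p₋₂=0, q₋₁=0, q₋₂=1):
  k=0: a=2, p=2, q=1
  k=1: a=3, p=7, q=3
  k=2: a=1, p=9, q=4
  k=3: a=1, p=16, q=7

16/7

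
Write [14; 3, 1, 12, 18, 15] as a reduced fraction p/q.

Using pₖ = aₖpₖ₋₁ + pₖ₋₂ and qₖ = aₖqₖ₋₁ + qₖ₋₂:
  k=0: a=14, p=14, q=1
  k=1: a=3, p=43, q=3
  k=2: a=1, p=57, q=4
  k=3: a=12, p=727, q=51
  k=4: a=18, p=13143, q=922
  k=5: a=15, p=197872, q=13881

197872/13881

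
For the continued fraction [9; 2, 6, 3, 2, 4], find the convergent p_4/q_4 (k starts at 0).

Using pₖ = aₖpₖ₋₁ + pₖ₋₂, qₖ = aₖqₖ₋₁ + qₖ₋₂ (with p₋₁=1, p₋₂=0, q₋₁=0, q₋₂=1):
  k=0: a=9, p=9, q=1
  k=1: a=2, p=19, q=2
  k=2: a=6, p=123, q=13
  k=3: a=3, p=388, q=41
  k=4: a=2, p=899, q=95

899/95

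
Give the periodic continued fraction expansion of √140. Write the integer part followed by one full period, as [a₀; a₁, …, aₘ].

a₀ = ⌊√140⌋ = 11.
With m₀=0, d₀=1 and mₖ₊₁ = dₖaₖ − mₖ, dₖ₊₁ = (n − mₖ₊₁²)/dₖ, aₖ₊₁ = ⌊(a₀+mₖ₊₁)/dₖ₊₁⌋:
  k=1: m=11, d=19, a=1
  k=2: m=8, d=4, a=4
  k=3: m=8, d=19, a=1
  k=4: m=11, d=1, a=22
d=1 and a=2a₀=22 at k=4, so the next step gives (m, d) = (11, 19) again — its k=1 value — and the period has length 4.

[11; 1, 4, 1, 22]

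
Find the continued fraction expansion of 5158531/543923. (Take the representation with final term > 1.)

5158531 = 9×543923 + 263224
543923 = 2×263224 + 17475
263224 = 15×17475 + 1099
17475 = 15×1099 + 990
1099 = 1×990 + 109
990 = 9×109 + 9
109 = 12×9 + 1
9 = 9×1 + 0  (stop)
So 5158531/543923 = [9; 2, 15, 15, 1, 9, 12, 9].

[9; 2, 15, 15, 1, 9, 12, 9]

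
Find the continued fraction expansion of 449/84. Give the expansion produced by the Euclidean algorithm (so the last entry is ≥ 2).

[5; 2, 1, 8, 1, 2]

449 = 5*84 + 29
84 = 2*29 + 26
29 = 1*26 + 3
26 = 8*3 + 2
3 = 1*2 + 1
2 = 2*1 + 0  (stop)
So 449/84 = [5; 2, 1, 8, 1, 2].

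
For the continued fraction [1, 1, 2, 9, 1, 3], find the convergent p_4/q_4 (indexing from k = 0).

Using pₖ = aₖpₖ₋₁ + pₖ₋₂, qₖ = aₖqₖ₋₁ + qₖ₋₂ (with p₋₁=1, p₋₂=0, q₋₁=0, q₋₂=1):
  k=0: a=1, p=1, q=1
  k=1: a=1, p=2, q=1
  k=2: a=2, p=5, q=3
  k=3: a=9, p=47, q=28
  k=4: a=1, p=52, q=31

52/31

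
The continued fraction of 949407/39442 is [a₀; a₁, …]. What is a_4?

14

949407 = 24·39442 + 2799   →  a_0 = 24
39442 = 14·2799 + 256   →  a_1 = 14
2799 = 10·256 + 239   →  a_2 = 10
256 = 1·239 + 17   →  a_3 = 1
239 = 14·17 + 1   →  a_4 = 14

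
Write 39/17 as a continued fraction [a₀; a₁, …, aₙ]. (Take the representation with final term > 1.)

39 = 2*17 + 5
17 = 3*5 + 2
5 = 2*2 + 1
2 = 2*1 + 0  (stop)
So 39/17 = [2; 3, 2, 2].

[2; 3, 2, 2]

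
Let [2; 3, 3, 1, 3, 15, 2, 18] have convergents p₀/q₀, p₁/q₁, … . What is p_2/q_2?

Using pₖ = aₖpₖ₋₁ + pₖ₋₂, qₖ = aₖqₖ₋₁ + qₖ₋₂ (with p₋₁=1, p₋₂=0, q₋₁=0, q₋₂=1):
  k=0: a=2, p=2, q=1
  k=1: a=3, p=7, q=3
  k=2: a=3, p=23, q=10

23/10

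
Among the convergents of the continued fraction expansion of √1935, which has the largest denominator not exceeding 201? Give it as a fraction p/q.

3871/88

√1935 = [43; 1, 86, …] (period length 2).
Convergents:
  p_0/q_0 = 43/1
  p_1/q_1 = 44/1
  p_2/q_2 = 3827/87
  p_3/q_3 = 3871/88
  p_4/q_4 = 336733/7655
q_3 = 88 ≤ 201 < 7655 = q_4, so the answer is 3871/88.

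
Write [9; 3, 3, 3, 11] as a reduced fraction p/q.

3470/373

Using pₖ = aₖpₖ₋₁ + pₖ₋₂ and qₖ = aₖqₖ₋₁ + qₖ₋₂:
  k=0: a=9, p=9, q=1
  k=1: a=3, p=28, q=3
  k=2: a=3, p=93, q=10
  k=3: a=3, p=307, q=33
  k=4: a=11, p=3470, q=373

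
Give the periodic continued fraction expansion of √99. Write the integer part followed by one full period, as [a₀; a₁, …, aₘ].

a₀ = ⌊√99⌋ = 9.
With m₀=0, d₀=1 and mₖ₊₁ = dₖaₖ − mₖ, dₖ₊₁ = (n − mₖ₊₁²)/dₖ, aₖ₊₁ = ⌊(a₀+mₖ₊₁)/dₖ₊₁⌋:
  k=1: m=9, d=18, a=1
  k=2: m=9, d=1, a=18
d=1 and a=2a₀=18 at k=2, so the next step gives (m, d) = (9, 18) again — its k=1 value — and the period has length 2.

[9; 1, 18]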